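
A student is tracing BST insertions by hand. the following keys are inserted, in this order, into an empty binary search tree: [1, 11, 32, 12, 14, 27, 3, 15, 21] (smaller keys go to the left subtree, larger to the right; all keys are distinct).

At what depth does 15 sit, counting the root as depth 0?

Insert 1: tree is empty, so 1 becomes the root.
Insert 11: 11 > 1 → go right. Place as right child of 1.
Insert 32: 32 > 1 → go right; 32 > 11 → go right. Place as right child of 11.
Insert 12: 12 > 1 → go right; 12 > 11 → go right; 12 < 32 → go left. Place as left child of 32.
Insert 14: 14 > 1 → go right; 14 > 11 → go right; 14 < 32 → go left; 14 > 12 → go right. Place as right child of 12.
Insert 27: 27 > 1 → go right; 27 > 11 → go right; 27 < 32 → go left; 27 > 12 → go right; 27 > 14 → go right. Place as right child of 14.
Insert 3: 3 > 1 → go right; 3 < 11 → go left. Place as left child of 11.
Insert 15: 15 > 1 → go right; 15 > 11 → go right; 15 < 32 → go left; 15 > 12 → go right; 15 > 14 → go right; 15 < 27 → go left. Place as left child of 27.
Insert 21: 21 > 1 → go right; 21 > 11 → go right; 21 < 32 → go left; 21 > 12 → go right; 21 > 14 → go right; 21 < 27 → go left; 21 > 15 → go right. Place as right child of 15.

Path to 15: 1 → 11 → 32 → 12 → 14 → 27 → 15, which is 6 edges.

6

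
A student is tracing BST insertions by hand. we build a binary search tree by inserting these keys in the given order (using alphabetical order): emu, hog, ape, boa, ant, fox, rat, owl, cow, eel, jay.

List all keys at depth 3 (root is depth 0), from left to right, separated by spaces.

Resulting structure (node: left, right):
  emu: L=ape, R=hog
  hog: L=fox, R=rat
  ape: L=ant, R=boa
  boa: L=–, R=cow
  ant: L=–, R=–
  fox: L=–, R=–
  rat: L=owl, R=–
  owl: L=jay, R=–
  cow: L=–, R=eel
  eel: L=–, R=–
  jay: L=–, R=–

cow owl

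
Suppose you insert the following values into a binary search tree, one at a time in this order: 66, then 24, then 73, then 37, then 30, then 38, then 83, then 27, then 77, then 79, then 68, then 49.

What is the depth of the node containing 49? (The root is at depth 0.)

4

66: root
24: left child of 66 (depth 1)
73: right child of 66 (depth 1)
37: right child of 24 (depth 2)
30: left child of 37 (depth 3)
38: right child of 37 (depth 3)
83: right child of 73 (depth 2)
27: left child of 30 (depth 4)
77: left child of 83 (depth 3)
79: right child of 77 (depth 4)
68: left child of 73 (depth 2)
49: right child of 38 (depth 4)

Path to 49: 66 → 24 → 37 → 38 → 49, which is 4 edges.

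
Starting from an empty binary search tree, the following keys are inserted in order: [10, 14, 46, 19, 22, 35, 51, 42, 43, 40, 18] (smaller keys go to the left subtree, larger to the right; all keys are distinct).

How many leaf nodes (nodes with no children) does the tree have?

10: root
14: right child of 10 (depth 1)
46: right child of 14 (depth 2)
19: left child of 46 (depth 3)
22: right child of 19 (depth 4)
35: right child of 22 (depth 5)
51: right child of 46 (depth 3)
42: right child of 35 (depth 6)
43: right child of 42 (depth 7)
40: left child of 42 (depth 7)
18: left child of 19 (depth 4)

Leaves: 18, 40, 43, 51 — 4 in total.

4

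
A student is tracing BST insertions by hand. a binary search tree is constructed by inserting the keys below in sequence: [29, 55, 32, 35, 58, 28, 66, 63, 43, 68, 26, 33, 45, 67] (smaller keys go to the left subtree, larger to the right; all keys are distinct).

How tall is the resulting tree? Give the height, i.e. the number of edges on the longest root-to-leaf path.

Insert 29: tree is empty, so 29 becomes the root.
Insert 55: 55 > 29 → go right. Place as right child of 29.
Insert 32: 32 > 29 → go right; 32 < 55 → go left. Place as left child of 55.
Insert 35: 35 > 29 → go right; 35 < 55 → go left; 35 > 32 → go right. Place as right child of 32.
Insert 58: 58 > 29 → go right; 58 > 55 → go right. Place as right child of 55.
Insert 28: 28 < 29 → go left. Place as left child of 29.
Insert 66: 66 > 29 → go right; 66 > 55 → go right; 66 > 58 → go right. Place as right child of 58.
Insert 63: 63 > 29 → go right; 63 > 55 → go right; 63 > 58 → go right; 63 < 66 → go left. Place as left child of 66.
Insert 43: 43 > 29 → go right; 43 < 55 → go left; 43 > 32 → go right; 43 > 35 → go right. Place as right child of 35.
Insert 68: 68 > 29 → go right; 68 > 55 → go right; 68 > 58 → go right; 68 > 66 → go right. Place as right child of 66.
Insert 26: 26 < 29 → go left; 26 < 28 → go left. Place as left child of 28.
Insert 33: 33 > 29 → go right; 33 < 55 → go left; 33 > 32 → go right; 33 < 35 → go left. Place as left child of 35.
Insert 45: 45 > 29 → go right; 45 < 55 → go left; 45 > 32 → go right; 45 > 35 → go right; 45 > 43 → go right. Place as right child of 43.
Insert 67: 67 > 29 → go right; 67 > 55 → go right; 67 > 58 → go right; 67 > 66 → go right; 67 < 68 → go left. Place as left child of 68.

The deepest node is 45 at depth 5.

5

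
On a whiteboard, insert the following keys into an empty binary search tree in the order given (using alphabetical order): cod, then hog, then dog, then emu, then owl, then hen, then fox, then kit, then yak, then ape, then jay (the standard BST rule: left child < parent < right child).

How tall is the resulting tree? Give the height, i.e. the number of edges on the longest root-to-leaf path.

5

Resulting structure (node: left, right):
  cod: L=ape, R=hog
  hog: L=dog, R=owl
  dog: L=–, R=emu
  emu: L=–, R=hen
  owl: L=kit, R=yak
  hen: L=fox, R=–
  fox: L=–, R=–
  kit: L=jay, R=–
  yak: L=–, R=–
  ape: L=–, R=–
  jay: L=–, R=–

The deepest node is fox at depth 5.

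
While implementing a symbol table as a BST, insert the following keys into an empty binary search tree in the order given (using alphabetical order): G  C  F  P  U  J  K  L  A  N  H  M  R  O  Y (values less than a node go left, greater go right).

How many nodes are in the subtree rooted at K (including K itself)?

5

Resulting structure (node: left, right):
  G: L=C, R=P
  C: L=A, R=F
  F: L=–, R=–
  P: L=J, R=U
  U: L=R, R=Y
  J: L=H, R=K
  K: L=–, R=L
  L: L=–, R=N
  A: L=–, R=–
  N: L=M, R=O
  H: L=–, R=–
  M: L=–, R=–
  R: L=–, R=–
  O: L=–, R=–
  Y: L=–, R=–

Subtree rooted at K contains: K, L, N, M, O — 5 nodes.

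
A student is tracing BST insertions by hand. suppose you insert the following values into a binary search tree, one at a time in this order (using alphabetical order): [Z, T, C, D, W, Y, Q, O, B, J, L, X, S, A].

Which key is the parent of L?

J

Z: root
T: left child of Z (depth 1)
C: left child of T (depth 2)
D: right child of C (depth 3)
W: right child of T (depth 2)
Y: right child of W (depth 3)
Q: right child of D (depth 4)
O: left child of Q (depth 5)
B: left child of C (depth 3)
J: left child of O (depth 6)
L: right child of J (depth 7)
X: left child of Y (depth 4)
S: right child of Q (depth 5)
A: left child of B (depth 4)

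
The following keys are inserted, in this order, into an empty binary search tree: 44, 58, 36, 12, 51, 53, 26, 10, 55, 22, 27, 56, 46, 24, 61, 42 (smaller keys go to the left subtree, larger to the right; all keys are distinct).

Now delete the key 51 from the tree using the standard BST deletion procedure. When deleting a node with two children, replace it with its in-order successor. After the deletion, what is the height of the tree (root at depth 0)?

44: root
58: right child of 44 (depth 1)
36: left child of 44 (depth 1)
12: left child of 36 (depth 2)
51: left child of 58 (depth 2)
53: right child of 51 (depth 3)
26: right child of 12 (depth 3)
10: left child of 12 (depth 3)
55: right child of 53 (depth 4)
22: left child of 26 (depth 4)
27: right child of 26 (depth 4)
56: right child of 55 (depth 5)
46: left child of 51 (depth 3)
24: right child of 22 (depth 5)
61: right child of 58 (depth 2)
42: right child of 36 (depth 2)

Delete 51 (two children — replace with in-order successor).
After deletion, deepest node is 24 at depth 5.

5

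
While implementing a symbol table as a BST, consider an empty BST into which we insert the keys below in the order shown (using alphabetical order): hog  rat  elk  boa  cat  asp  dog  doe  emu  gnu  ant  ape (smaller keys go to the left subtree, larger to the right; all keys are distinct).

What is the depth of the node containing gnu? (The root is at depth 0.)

3

Resulting structure (node: left, right):
  hog: L=elk, R=rat
  rat: L=–, R=–
  elk: L=boa, R=emu
  boa: L=asp, R=cat
  cat: L=–, R=dog
  asp: L=ant, R=–
  dog: L=doe, R=–
  doe: L=–, R=–
  emu: L=–, R=gnu
  gnu: L=–, R=–
  ant: L=–, R=ape
  ape: L=–, R=–

Path to gnu: hog → elk → emu → gnu, which is 3 edges.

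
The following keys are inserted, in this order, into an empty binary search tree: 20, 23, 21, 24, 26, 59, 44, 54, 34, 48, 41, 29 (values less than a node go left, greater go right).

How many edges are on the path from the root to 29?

Resulting structure (node: left, right):
  20: L=–, R=23
  23: L=21, R=24
  21: L=–, R=–
  24: L=–, R=26
  26: L=–, R=59
  59: L=44, R=–
  44: L=34, R=54
  54: L=48, R=–
  34: L=29, R=41
  48: L=–, R=–
  41: L=–, R=–
  29: L=–, R=–

Path to 29: 20 → 23 → 24 → 26 → 59 → 44 → 34 → 29, which is 7 edges.

7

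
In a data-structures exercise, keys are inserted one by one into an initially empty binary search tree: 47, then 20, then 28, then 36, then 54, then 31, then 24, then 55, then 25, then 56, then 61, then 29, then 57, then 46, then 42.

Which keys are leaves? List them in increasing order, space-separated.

Insert 47: tree is empty, so 47 becomes the root.
Insert 20: 20 < 47 → go left. Place as left child of 47.
Insert 28: 28 < 47 → go left; 28 > 20 → go right. Place as right child of 20.
Insert 36: 36 < 47 → go left; 36 > 20 → go right; 36 > 28 → go right. Place as right child of 28.
Insert 54: 54 > 47 → go right. Place as right child of 47.
Insert 31: 31 < 47 → go left; 31 > 20 → go right; 31 > 28 → go right; 31 < 36 → go left. Place as left child of 36.
Insert 24: 24 < 47 → go left; 24 > 20 → go right; 24 < 28 → go left. Place as left child of 28.
Insert 55: 55 > 47 → go right; 55 > 54 → go right. Place as right child of 54.
Insert 25: 25 < 47 → go left; 25 > 20 → go right; 25 < 28 → go left; 25 > 24 → go right. Place as right child of 24.
Insert 56: 56 > 47 → go right; 56 > 54 → go right; 56 > 55 → go right. Place as right child of 55.
Insert 61: 61 > 47 → go right; 61 > 54 → go right; 61 > 55 → go right; 61 > 56 → go right. Place as right child of 56.
Insert 29: 29 < 47 → go left; 29 > 20 → go right; 29 > 28 → go right; 29 < 36 → go left; 29 < 31 → go left. Place as left child of 31.
Insert 57: 57 > 47 → go right; 57 > 54 → go right; 57 > 55 → go right; 57 > 56 → go right; 57 < 61 → go left. Place as left child of 61.
Insert 46: 46 < 47 → go left; 46 > 20 → go right; 46 > 28 → go right; 46 > 36 → go right. Place as right child of 36.
Insert 42: 42 < 47 → go left; 42 > 20 → go right; 42 > 28 → go right; 42 > 36 → go right; 42 < 46 → go left. Place as left child of 46.

25 29 42 57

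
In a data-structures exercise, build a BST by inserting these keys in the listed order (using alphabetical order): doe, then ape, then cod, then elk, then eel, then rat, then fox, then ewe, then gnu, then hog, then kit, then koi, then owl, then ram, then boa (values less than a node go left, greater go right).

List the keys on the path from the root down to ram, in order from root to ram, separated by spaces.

Insert doe: tree is empty, so doe becomes the root.
Insert ape: ape < doe → go left. Place as left child of doe.
Insert cod: cod < doe → go left; cod > ape → go right. Place as right child of ape.
Insert elk: elk > doe → go right. Place as right child of doe.
Insert eel: eel > doe → go right; eel < elk → go left. Place as left child of elk.
Insert rat: rat > doe → go right; rat > elk → go right. Place as right child of elk.
Insert fox: fox > doe → go right; fox > elk → go right; fox < rat → go left. Place as left child of rat.
Insert ewe: ewe > doe → go right; ewe > elk → go right; ewe < rat → go left; ewe < fox → go left. Place as left child of fox.
Insert gnu: gnu > doe → go right; gnu > elk → go right; gnu < rat → go left; gnu > fox → go right. Place as right child of fox.
Insert hog: hog > doe → go right; hog > elk → go right; hog < rat → go left; hog > fox → go right; hog > gnu → go right. Place as right child of gnu.
Insert kit: kit > doe → go right; kit > elk → go right; kit < rat → go left; kit > fox → go right; kit > gnu → go right; kit > hog → go right. Place as right child of hog.
Insert koi: koi > doe → go right; koi > elk → go right; koi < rat → go left; koi > fox → go right; koi > gnu → go right; koi > hog → go right; koi > kit → go right. Place as right child of kit.
Insert owl: owl > doe → go right; owl > elk → go right; owl < rat → go left; owl > fox → go right; owl > gnu → go right; owl > hog → go right; owl > kit → go right; owl > koi → go right. Place as right child of koi.
Insert ram: ram > doe → go right; ram > elk → go right; ram < rat → go left; ram > fox → go right; ram > gnu → go right; ram > hog → go right; ram > kit → go right; ram > koi → go right; ram > owl → go right. Place as right child of owl.
Insert boa: boa < doe → go left; boa > ape → go right; boa < cod → go left. Place as left child of cod.

doe elk rat fox gnu hog kit koi owl ram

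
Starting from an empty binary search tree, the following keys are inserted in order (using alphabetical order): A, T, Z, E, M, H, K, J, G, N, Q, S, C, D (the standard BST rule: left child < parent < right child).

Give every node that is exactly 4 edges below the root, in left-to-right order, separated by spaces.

D H N

Insert A: tree is empty, so A becomes the root.
Insert T: T > A → go right. Place as right child of A.
Insert Z: Z > A → go right; Z > T → go right. Place as right child of T.
Insert E: E > A → go right; E < T → go left. Place as left child of T.
Insert M: M > A → go right; M < T → go left; M > E → go right. Place as right child of E.
Insert H: H > A → go right; H < T → go left; H > E → go right; H < M → go left. Place as left child of M.
Insert K: K > A → go right; K < T → go left; K > E → go right; K < M → go left; K > H → go right. Place as right child of H.
Insert J: J > A → go right; J < T → go left; J > E → go right; J < M → go left; J > H → go right; J < K → go left. Place as left child of K.
Insert G: G > A → go right; G < T → go left; G > E → go right; G < M → go left; G < H → go left. Place as left child of H.
Insert N: N > A → go right; N < T → go left; N > E → go right; N > M → go right. Place as right child of M.
Insert Q: Q > A → go right; Q < T → go left; Q > E → go right; Q > M → go right; Q > N → go right. Place as right child of N.
Insert S: S > A → go right; S < T → go left; S > E → go right; S > M → go right; S > N → go right; S > Q → go right. Place as right child of Q.
Insert C: C > A → go right; C < T → go left; C < E → go left. Place as left child of E.
Insert D: D > A → go right; D < T → go left; D < E → go left; D > C → go right. Place as right child of C.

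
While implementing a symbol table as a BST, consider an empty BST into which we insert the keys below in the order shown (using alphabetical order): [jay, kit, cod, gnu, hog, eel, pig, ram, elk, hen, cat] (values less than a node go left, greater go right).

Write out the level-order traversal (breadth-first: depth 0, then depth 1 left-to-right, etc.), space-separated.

jay: root
kit: right child of jay (depth 1)
cod: left child of jay (depth 1)
gnu: right child of cod (depth 2)
hog: right child of gnu (depth 3)
eel: left child of gnu (depth 3)
pig: right child of kit (depth 2)
ram: right child of pig (depth 3)
elk: right child of eel (depth 4)
hen: left child of hog (depth 4)
cat: left child of cod (depth 2)

jay cod kit cat gnu pig eel hog ram elk hen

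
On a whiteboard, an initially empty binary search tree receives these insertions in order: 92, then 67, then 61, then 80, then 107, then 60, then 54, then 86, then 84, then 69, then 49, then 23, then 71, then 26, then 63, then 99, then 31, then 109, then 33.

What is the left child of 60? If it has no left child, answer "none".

54

92: root
67: left child of 92 (depth 1)
61: left child of 67 (depth 2)
80: right child of 67 (depth 2)
107: right child of 92 (depth 1)
60: left child of 61 (depth 3)
54: left child of 60 (depth 4)
86: right child of 80 (depth 3)
84: left child of 86 (depth 4)
69: left child of 80 (depth 3)
49: left child of 54 (depth 5)
23: left child of 49 (depth 6)
71: right child of 69 (depth 4)
26: right child of 23 (depth 7)
63: right child of 61 (depth 3)
99: left child of 107 (depth 2)
31: right child of 26 (depth 8)
109: right child of 107 (depth 2)
33: right child of 31 (depth 9)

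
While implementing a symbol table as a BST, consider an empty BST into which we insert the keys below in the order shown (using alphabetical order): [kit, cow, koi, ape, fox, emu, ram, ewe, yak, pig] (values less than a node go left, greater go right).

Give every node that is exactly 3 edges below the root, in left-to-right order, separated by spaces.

emu pig yak

Resulting structure (node: left, right):
  kit: L=cow, R=koi
  cow: L=ape, R=fox
  koi: L=–, R=ram
  ape: L=–, R=–
  fox: L=emu, R=–
  emu: L=–, R=ewe
  ram: L=pig, R=yak
  ewe: L=–, R=–
  yak: L=–, R=–
  pig: L=–, R=–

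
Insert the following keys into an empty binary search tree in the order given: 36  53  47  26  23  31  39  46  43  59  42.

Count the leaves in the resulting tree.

Insert 36: tree is empty, so 36 becomes the root.
Insert 53: 53 > 36 → go right. Place as right child of 36.
Insert 47: 47 > 36 → go right; 47 < 53 → go left. Place as left child of 53.
Insert 26: 26 < 36 → go left. Place as left child of 36.
Insert 23: 23 < 36 → go left; 23 < 26 → go left. Place as left child of 26.
Insert 31: 31 < 36 → go left; 31 > 26 → go right. Place as right child of 26.
Insert 39: 39 > 36 → go right; 39 < 53 → go left; 39 < 47 → go left. Place as left child of 47.
Insert 46: 46 > 36 → go right; 46 < 53 → go left; 46 < 47 → go left; 46 > 39 → go right. Place as right child of 39.
Insert 43: 43 > 36 → go right; 43 < 53 → go left; 43 < 47 → go left; 43 > 39 → go right; 43 < 46 → go left. Place as left child of 46.
Insert 59: 59 > 36 → go right; 59 > 53 → go right. Place as right child of 53.
Insert 42: 42 > 36 → go right; 42 < 53 → go left; 42 < 47 → go left; 42 > 39 → go right; 42 < 46 → go left; 42 < 43 → go left. Place as left child of 43.

Leaves: 23, 31, 42, 59 — 4 in total.

4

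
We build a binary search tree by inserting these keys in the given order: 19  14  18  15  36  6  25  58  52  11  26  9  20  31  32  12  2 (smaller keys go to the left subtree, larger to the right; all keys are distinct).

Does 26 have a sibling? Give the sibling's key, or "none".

20

19: root
14: left child of 19 (depth 1)
18: right child of 14 (depth 2)
15: left child of 18 (depth 3)
36: right child of 19 (depth 1)
6: left child of 14 (depth 2)
25: left child of 36 (depth 2)
58: right child of 36 (depth 2)
52: left child of 58 (depth 3)
11: right child of 6 (depth 3)
26: right child of 25 (depth 3)
9: left child of 11 (depth 4)
20: left child of 25 (depth 3)
31: right child of 26 (depth 4)
32: right child of 31 (depth 5)
12: right child of 11 (depth 4)
2: left child of 6 (depth 3)

26's parent is 25; the other child of 25 is 20.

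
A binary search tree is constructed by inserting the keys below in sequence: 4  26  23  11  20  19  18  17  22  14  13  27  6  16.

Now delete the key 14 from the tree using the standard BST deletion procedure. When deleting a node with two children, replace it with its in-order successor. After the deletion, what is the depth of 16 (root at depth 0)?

4: root
26: right child of 4 (depth 1)
23: left child of 26 (depth 2)
11: left child of 23 (depth 3)
20: right child of 11 (depth 4)
19: left child of 20 (depth 5)
18: left child of 19 (depth 6)
17: left child of 18 (depth 7)
22: right child of 20 (depth 5)
14: left child of 17 (depth 8)
13: left child of 14 (depth 9)
27: right child of 26 (depth 2)
6: left child of 11 (depth 4)
16: right child of 14 (depth 9)

Delete 14 (two children — replace with in-order successor).
After deletion, path to 16: 4 → 26 → 23 → 11 → 20 → 19 → 18 → 17 → 16.

8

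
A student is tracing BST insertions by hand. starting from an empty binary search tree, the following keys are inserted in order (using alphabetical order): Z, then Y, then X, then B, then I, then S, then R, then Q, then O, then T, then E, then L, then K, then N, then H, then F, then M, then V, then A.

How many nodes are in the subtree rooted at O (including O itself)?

5

Insert Z: tree is empty, so Z becomes the root.
Insert Y: Y < Z → go left. Place as left child of Z.
Insert X: X < Z → go left; X < Y → go left. Place as left child of Y.
Insert B: B < Z → go left; B < Y → go left; B < X → go left. Place as left child of X.
Insert I: I < Z → go left; I < Y → go left; I < X → go left; I > B → go right. Place as right child of B.
Insert S: S < Z → go left; S < Y → go left; S < X → go left; S > B → go right; S > I → go right. Place as right child of I.
Insert R: R < Z → go left; R < Y → go left; R < X → go left; R > B → go right; R > I → go right; R < S → go left. Place as left child of S.
Insert Q: Q < Z → go left; Q < Y → go left; Q < X → go left; Q > B → go right; Q > I → go right; Q < S → go left; Q < R → go left. Place as left child of R.
Insert O: O < Z → go left; O < Y → go left; O < X → go left; O > B → go right; O > I → go right; O < S → go left; O < R → go left; O < Q → go left. Place as left child of Q.
Insert T: T < Z → go left; T < Y → go left; T < X → go left; T > B → go right; T > I → go right; T > S → go right. Place as right child of S.
Insert E: E < Z → go left; E < Y → go left; E < X → go left; E > B → go right; E < I → go left. Place as left child of I.
Insert L: L < Z → go left; L < Y → go left; L < X → go left; L > B → go right; L > I → go right; L < S → go left; L < R → go left; L < Q → go left; L < O → go left. Place as left child of O.
Insert K: K < Z → go left; K < Y → go left; K < X → go left; K > B → go right; K > I → go right; K < S → go left; K < R → go left; K < Q → go left; K < O → go left; K < L → go left. Place as left child of L.
Insert N: N < Z → go left; N < Y → go left; N < X → go left; N > B → go right; N > I → go right; N < S → go left; N < R → go left; N < Q → go left; N < O → go left; N > L → go right. Place as right child of L.
Insert H: H < Z → go left; H < Y → go left; H < X → go left; H > B → go right; H < I → go left; H > E → go right. Place as right child of E.
Insert F: F < Z → go left; F < Y → go left; F < X → go left; F > B → go right; F < I → go left; F > E → go right; F < H → go left. Place as left child of H.
Insert M: M < Z → go left; M < Y → go left; M < X → go left; M > B → go right; M > I → go right; M < S → go left; M < R → go left; M < Q → go left; M < O → go left; M > L → go right; M < N → go left. Place as left child of N.
Insert V: V < Z → go left; V < Y → go left; V < X → go left; V > B → go right; V > I → go right; V > S → go right; V > T → go right. Place as right child of T.
Insert A: A < Z → go left; A < Y → go left; A < X → go left; A < B → go left. Place as left child of B.

Subtree rooted at O contains: O, L, K, N, M — 5 nodes.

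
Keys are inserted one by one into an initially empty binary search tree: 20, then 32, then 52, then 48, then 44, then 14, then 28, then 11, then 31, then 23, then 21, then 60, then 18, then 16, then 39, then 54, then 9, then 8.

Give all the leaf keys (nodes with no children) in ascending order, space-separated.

Resulting structure (node: left, right):
  20: L=14, R=32
  32: L=28, R=52
  52: L=48, R=60
  48: L=44, R=–
  44: L=39, R=–
  14: L=11, R=18
  28: L=23, R=31
  11: L=9, R=–
  31: L=–, R=–
  23: L=21, R=–
  21: L=–, R=–
  60: L=54, R=–
  18: L=16, R=–
  16: L=–, R=–
  39: L=–, R=–
  54: L=–, R=–
  9: L=8, R=–
  8: L=–, R=–

8 16 21 31 39 54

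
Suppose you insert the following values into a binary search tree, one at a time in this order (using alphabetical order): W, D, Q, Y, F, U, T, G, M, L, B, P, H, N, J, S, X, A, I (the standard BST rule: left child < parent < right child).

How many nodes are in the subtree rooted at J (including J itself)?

W: root
D: left child of W (depth 1)
Q: right child of D (depth 2)
Y: right child of W (depth 1)
F: left child of Q (depth 3)
U: right child of Q (depth 3)
T: left child of U (depth 4)
G: right child of F (depth 4)
M: right child of G (depth 5)
L: left child of M (depth 6)
B: left child of D (depth 2)
P: right child of M (depth 6)
H: left child of L (depth 7)
N: left child of P (depth 7)
J: right child of H (depth 8)
S: left child of T (depth 5)
X: left child of Y (depth 2)
A: left child of B (depth 3)
I: left child of J (depth 9)

Subtree rooted at J contains: J, I — 2 nodes.

2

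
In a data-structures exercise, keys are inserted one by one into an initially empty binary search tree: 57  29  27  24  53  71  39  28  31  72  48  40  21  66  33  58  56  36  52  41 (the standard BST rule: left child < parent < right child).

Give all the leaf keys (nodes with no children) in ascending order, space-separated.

57: root
29: left child of 57 (depth 1)
27: left child of 29 (depth 2)
24: left child of 27 (depth 3)
53: right child of 29 (depth 2)
71: right child of 57 (depth 1)
39: left child of 53 (depth 3)
28: right child of 27 (depth 3)
31: left child of 39 (depth 4)
72: right child of 71 (depth 2)
48: right child of 39 (depth 4)
40: left child of 48 (depth 5)
21: left child of 24 (depth 4)
66: left child of 71 (depth 2)
33: right child of 31 (depth 5)
58: left child of 66 (depth 3)
56: right child of 53 (depth 3)
36: right child of 33 (depth 6)
52: right child of 48 (depth 5)
41: right child of 40 (depth 6)

21 28 36 41 52 56 58 72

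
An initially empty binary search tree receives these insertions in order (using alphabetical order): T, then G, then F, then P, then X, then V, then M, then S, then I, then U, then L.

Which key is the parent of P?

G

Resulting structure (node: left, right):
  T: L=G, R=X
  G: L=F, R=P
  F: L=–, R=–
  P: L=M, R=S
  X: L=V, R=–
  V: L=U, R=–
  M: L=I, R=–
  S: L=–, R=–
  I: L=–, R=L
  U: L=–, R=–
  L: L=–, R=–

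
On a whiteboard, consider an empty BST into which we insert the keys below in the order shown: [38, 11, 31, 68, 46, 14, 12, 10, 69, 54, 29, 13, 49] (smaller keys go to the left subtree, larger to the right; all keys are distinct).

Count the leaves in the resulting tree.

5

Resulting structure (node: left, right):
  38: L=11, R=68
  11: L=10, R=31
  31: L=14, R=–
  68: L=46, R=69
  46: L=–, R=54
  14: L=12, R=29
  12: L=–, R=13
  10: L=–, R=–
  69: L=–, R=–
  54: L=49, R=–
  29: L=–, R=–
  13: L=–, R=–
  49: L=–, R=–

Leaves: 10, 13, 29, 49, 69 — 5 in total.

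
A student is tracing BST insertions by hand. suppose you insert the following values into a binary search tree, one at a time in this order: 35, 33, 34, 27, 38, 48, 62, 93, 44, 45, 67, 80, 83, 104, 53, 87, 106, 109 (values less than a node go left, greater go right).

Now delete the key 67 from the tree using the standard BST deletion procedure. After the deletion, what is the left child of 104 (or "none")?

Resulting structure (node: left, right):
  35: L=33, R=38
  33: L=27, R=34
  34: L=–, R=–
  27: L=–, R=–
  38: L=–, R=48
  48: L=44, R=62
  62: L=53, R=93
  93: L=67, R=104
  44: L=–, R=45
  45: L=–, R=–
  67: L=–, R=80
  80: L=–, R=83
  83: L=–, R=87
  104: L=–, R=106
  53: L=–, R=–
  87: L=–, R=–
  106: L=–, R=109
  109: L=–, R=–

Delete 67 (at most one child — splice it out).
After deletion, 104's left child: none.

none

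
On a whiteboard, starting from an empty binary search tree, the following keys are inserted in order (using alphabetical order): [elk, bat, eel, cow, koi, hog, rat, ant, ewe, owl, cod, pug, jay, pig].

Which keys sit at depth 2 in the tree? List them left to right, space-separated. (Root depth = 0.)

elk: root
bat: left child of elk (depth 1)
eel: right child of bat (depth 2)
cow: left child of eel (depth 3)
koi: right child of elk (depth 1)
hog: left child of koi (depth 2)
rat: right child of koi (depth 2)
ant: left child of bat (depth 2)
ewe: left child of hog (depth 3)
owl: left child of rat (depth 3)
cod: left child of cow (depth 4)
pug: right child of owl (depth 4)
jay: right child of hog (depth 3)
pig: left child of pug (depth 5)

ant eel hog rat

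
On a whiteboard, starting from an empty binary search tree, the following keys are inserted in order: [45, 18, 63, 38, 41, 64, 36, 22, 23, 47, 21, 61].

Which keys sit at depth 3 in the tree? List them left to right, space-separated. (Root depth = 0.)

Insert 45: tree is empty, so 45 becomes the root.
Insert 18: 18 < 45 → go left. Place as left child of 45.
Insert 63: 63 > 45 → go right. Place as right child of 45.
Insert 38: 38 < 45 → go left; 38 > 18 → go right. Place as right child of 18.
Insert 41: 41 < 45 → go left; 41 > 18 → go right; 41 > 38 → go right. Place as right child of 38.
Insert 64: 64 > 45 → go right; 64 > 63 → go right. Place as right child of 63.
Insert 36: 36 < 45 → go left; 36 > 18 → go right; 36 < 38 → go left. Place as left child of 38.
Insert 22: 22 < 45 → go left; 22 > 18 → go right; 22 < 38 → go left; 22 < 36 → go left. Place as left child of 36.
Insert 23: 23 < 45 → go left; 23 > 18 → go right; 23 < 38 → go left; 23 < 36 → go left; 23 > 22 → go right. Place as right child of 22.
Insert 47: 47 > 45 → go right; 47 < 63 → go left. Place as left child of 63.
Insert 21: 21 < 45 → go left; 21 > 18 → go right; 21 < 38 → go left; 21 < 36 → go left; 21 < 22 → go left. Place as left child of 22.
Insert 61: 61 > 45 → go right; 61 < 63 → go left; 61 > 47 → go right. Place as right child of 47.

36 41 61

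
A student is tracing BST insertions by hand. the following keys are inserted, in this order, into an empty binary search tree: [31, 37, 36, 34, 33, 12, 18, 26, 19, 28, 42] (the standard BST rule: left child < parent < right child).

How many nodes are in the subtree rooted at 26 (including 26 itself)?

31: root
37: right child of 31 (depth 1)
36: left child of 37 (depth 2)
34: left child of 36 (depth 3)
33: left child of 34 (depth 4)
12: left child of 31 (depth 1)
18: right child of 12 (depth 2)
26: right child of 18 (depth 3)
19: left child of 26 (depth 4)
28: right child of 26 (depth 4)
42: right child of 37 (depth 2)

Subtree rooted at 26 contains: 26, 19, 28 — 3 nodes.

3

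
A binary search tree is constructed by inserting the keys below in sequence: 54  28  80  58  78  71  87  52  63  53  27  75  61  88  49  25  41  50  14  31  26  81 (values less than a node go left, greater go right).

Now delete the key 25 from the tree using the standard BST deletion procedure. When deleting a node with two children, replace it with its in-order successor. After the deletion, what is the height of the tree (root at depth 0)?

6

Insert 54: tree is empty, so 54 becomes the root.
Insert 28: 28 < 54 → go left. Place as left child of 54.
Insert 80: 80 > 54 → go right. Place as right child of 54.
Insert 58: 58 > 54 → go right; 58 < 80 → go left. Place as left child of 80.
Insert 78: 78 > 54 → go right; 78 < 80 → go left; 78 > 58 → go right. Place as right child of 58.
Insert 71: 71 > 54 → go right; 71 < 80 → go left; 71 > 58 → go right; 71 < 78 → go left. Place as left child of 78.
Insert 87: 87 > 54 → go right; 87 > 80 → go right. Place as right child of 80.
Insert 52: 52 < 54 → go left; 52 > 28 → go right. Place as right child of 28.
Insert 63: 63 > 54 → go right; 63 < 80 → go left; 63 > 58 → go right; 63 < 78 → go left; 63 < 71 → go left. Place as left child of 71.
Insert 53: 53 < 54 → go left; 53 > 28 → go right; 53 > 52 → go right. Place as right child of 52.
Insert 27: 27 < 54 → go left; 27 < 28 → go left. Place as left child of 28.
Insert 75: 75 > 54 → go right; 75 < 80 → go left; 75 > 58 → go right; 75 < 78 → go left; 75 > 71 → go right. Place as right child of 71.
Insert 61: 61 > 54 → go right; 61 < 80 → go left; 61 > 58 → go right; 61 < 78 → go left; 61 < 71 → go left; 61 < 63 → go left. Place as left child of 63.
Insert 88: 88 > 54 → go right; 88 > 80 → go right; 88 > 87 → go right. Place as right child of 87.
Insert 49: 49 < 54 → go left; 49 > 28 → go right; 49 < 52 → go left. Place as left child of 52.
Insert 25: 25 < 54 → go left; 25 < 28 → go left; 25 < 27 → go left. Place as left child of 27.
Insert 41: 41 < 54 → go left; 41 > 28 → go right; 41 < 52 → go left; 41 < 49 → go left. Place as left child of 49.
Insert 50: 50 < 54 → go left; 50 > 28 → go right; 50 < 52 → go left; 50 > 49 → go right. Place as right child of 49.
Insert 14: 14 < 54 → go left; 14 < 28 → go left; 14 < 27 → go left; 14 < 25 → go left. Place as left child of 25.
Insert 31: 31 < 54 → go left; 31 > 28 → go right; 31 < 52 → go left; 31 < 49 → go left; 31 < 41 → go left. Place as left child of 41.
Insert 26: 26 < 54 → go left; 26 < 28 → go left; 26 < 27 → go left; 26 > 25 → go right. Place as right child of 25.
Insert 81: 81 > 54 → go right; 81 > 80 → go right; 81 < 87 → go left. Place as left child of 87.

Delete 25 (two children — replace with in-order successor).
After deletion, deepest node is 61 at depth 6.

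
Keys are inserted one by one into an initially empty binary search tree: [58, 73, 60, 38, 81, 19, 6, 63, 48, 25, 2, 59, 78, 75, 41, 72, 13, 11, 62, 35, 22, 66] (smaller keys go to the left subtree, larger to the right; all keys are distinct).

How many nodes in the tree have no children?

9

58: root
73: right child of 58 (depth 1)
60: left child of 73 (depth 2)
38: left child of 58 (depth 1)
81: right child of 73 (depth 2)
19: left child of 38 (depth 2)
6: left child of 19 (depth 3)
63: right child of 60 (depth 3)
48: right child of 38 (depth 2)
25: right child of 19 (depth 3)
2: left child of 6 (depth 4)
59: left child of 60 (depth 3)
78: left child of 81 (depth 3)
75: left child of 78 (depth 4)
41: left child of 48 (depth 3)
72: right child of 63 (depth 4)
13: right child of 6 (depth 4)
11: left child of 13 (depth 5)
62: left child of 63 (depth 4)
35: right child of 25 (depth 4)
22: left child of 25 (depth 4)
66: left child of 72 (depth 5)

Leaves: 2, 11, 22, 35, 41, 59, 62, 66, 75 — 9 in total.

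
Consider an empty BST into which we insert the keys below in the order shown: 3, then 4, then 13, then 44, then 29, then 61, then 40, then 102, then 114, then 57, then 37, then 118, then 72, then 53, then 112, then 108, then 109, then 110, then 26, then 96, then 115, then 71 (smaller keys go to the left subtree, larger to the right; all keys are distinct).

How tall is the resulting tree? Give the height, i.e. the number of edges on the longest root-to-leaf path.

10

3: root
4: right child of 3 (depth 1)
13: right child of 4 (depth 2)
44: right child of 13 (depth 3)
29: left child of 44 (depth 4)
61: right child of 44 (depth 4)
40: right child of 29 (depth 5)
102: right child of 61 (depth 5)
114: right child of 102 (depth 6)
57: left child of 61 (depth 5)
37: left child of 40 (depth 6)
118: right child of 114 (depth 7)
72: left child of 102 (depth 6)
53: left child of 57 (depth 6)
112: left child of 114 (depth 7)
108: left child of 112 (depth 8)
109: right child of 108 (depth 9)
110: right child of 109 (depth 10)
26: left child of 29 (depth 5)
96: right child of 72 (depth 7)
115: left child of 118 (depth 8)
71: left child of 72 (depth 7)

The deepest node is 110 at depth 10.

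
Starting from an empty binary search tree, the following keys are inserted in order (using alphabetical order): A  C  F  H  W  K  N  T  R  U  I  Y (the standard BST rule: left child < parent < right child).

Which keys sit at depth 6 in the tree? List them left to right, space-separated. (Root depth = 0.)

I N

A: root
C: right child of A (depth 1)
F: right child of C (depth 2)
H: right child of F (depth 3)
W: right child of H (depth 4)
K: left child of W (depth 5)
N: right child of K (depth 6)
T: right child of N (depth 7)
R: left child of T (depth 8)
U: right child of T (depth 8)
I: left child of K (depth 6)
Y: right child of W (depth 5)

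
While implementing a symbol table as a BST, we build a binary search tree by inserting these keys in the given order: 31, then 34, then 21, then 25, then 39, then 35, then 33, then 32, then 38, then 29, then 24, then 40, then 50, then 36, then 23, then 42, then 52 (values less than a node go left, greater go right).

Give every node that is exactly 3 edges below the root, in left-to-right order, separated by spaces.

24 29 32 35 40

Insert 31: tree is empty, so 31 becomes the root.
Insert 34: 34 > 31 → go right. Place as right child of 31.
Insert 21: 21 < 31 → go left. Place as left child of 31.
Insert 25: 25 < 31 → go left; 25 > 21 → go right. Place as right child of 21.
Insert 39: 39 > 31 → go right; 39 > 34 → go right. Place as right child of 34.
Insert 35: 35 > 31 → go right; 35 > 34 → go right; 35 < 39 → go left. Place as left child of 39.
Insert 33: 33 > 31 → go right; 33 < 34 → go left. Place as left child of 34.
Insert 32: 32 > 31 → go right; 32 < 34 → go left; 32 < 33 → go left. Place as left child of 33.
Insert 38: 38 > 31 → go right; 38 > 34 → go right; 38 < 39 → go left; 38 > 35 → go right. Place as right child of 35.
Insert 29: 29 < 31 → go left; 29 > 21 → go right; 29 > 25 → go right. Place as right child of 25.
Insert 24: 24 < 31 → go left; 24 > 21 → go right; 24 < 25 → go left. Place as left child of 25.
Insert 40: 40 > 31 → go right; 40 > 34 → go right; 40 > 39 → go right. Place as right child of 39.
Insert 50: 50 > 31 → go right; 50 > 34 → go right; 50 > 39 → go right; 50 > 40 → go right. Place as right child of 40.
Insert 36: 36 > 31 → go right; 36 > 34 → go right; 36 < 39 → go left; 36 > 35 → go right; 36 < 38 → go left. Place as left child of 38.
Insert 23: 23 < 31 → go left; 23 > 21 → go right; 23 < 25 → go left; 23 < 24 → go left. Place as left child of 24.
Insert 42: 42 > 31 → go right; 42 > 34 → go right; 42 > 39 → go right; 42 > 40 → go right; 42 < 50 → go left. Place as left child of 50.
Insert 52: 52 > 31 → go right; 52 > 34 → go right; 52 > 39 → go right; 52 > 40 → go right; 52 > 50 → go right. Place as right child of 50.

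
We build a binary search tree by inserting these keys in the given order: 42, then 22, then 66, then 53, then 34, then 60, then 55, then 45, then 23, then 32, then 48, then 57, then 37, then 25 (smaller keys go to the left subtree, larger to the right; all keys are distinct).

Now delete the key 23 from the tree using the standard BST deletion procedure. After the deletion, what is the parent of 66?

42: root
22: left child of 42 (depth 1)
66: right child of 42 (depth 1)
53: left child of 66 (depth 2)
34: right child of 22 (depth 2)
60: right child of 53 (depth 3)
55: left child of 60 (depth 4)
45: left child of 53 (depth 3)
23: left child of 34 (depth 3)
32: right child of 23 (depth 4)
48: right child of 45 (depth 4)
57: right child of 55 (depth 5)
37: right child of 34 (depth 3)
25: left child of 32 (depth 5)

Delete 23 (at most one child — splice it out).
After deletion, 66's parent is 42.

42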